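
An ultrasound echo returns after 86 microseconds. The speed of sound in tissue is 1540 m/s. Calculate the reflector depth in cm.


depth = c * t / 2
t = 86 us = 8.6000e-05 s
depth = 1540 * 8.6000e-05 / 2
depth = 0.06622 m = 6.622 cm


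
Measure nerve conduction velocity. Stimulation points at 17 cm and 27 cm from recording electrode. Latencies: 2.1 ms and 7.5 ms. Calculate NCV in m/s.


Distance = (27 - 17) / 100 = 0.1 m
dt = (7.5 - 2.1) / 1000 = 0.0054 s
NCV = dist / dt = 18.52 m/s


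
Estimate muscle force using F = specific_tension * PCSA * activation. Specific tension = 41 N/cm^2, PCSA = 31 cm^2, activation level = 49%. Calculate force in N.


F = sigma * PCSA * activation
F = 41 * 31 * 0.49
F = 622.8 N


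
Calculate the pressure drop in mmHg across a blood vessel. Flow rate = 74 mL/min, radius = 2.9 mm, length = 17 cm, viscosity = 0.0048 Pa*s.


dP = 8*mu*L*Q / (pi*r^4)
Q = 74 mL/min = 1.23333e-06 m^3/s
dP = 36.2341 Pa = 36.2341 / 133.322 mmHg = 0.2718 mmHg


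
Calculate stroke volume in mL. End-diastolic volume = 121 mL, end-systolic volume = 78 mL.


SV = EDV - ESV
SV = 121 - 78
SV = 43 mL


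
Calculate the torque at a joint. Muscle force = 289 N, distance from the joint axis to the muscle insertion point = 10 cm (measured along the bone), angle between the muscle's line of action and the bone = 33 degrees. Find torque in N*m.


Torque = F * d * sin(theta)   (moment arm = d*sin(theta))
d = 10 cm = 0.1 m
Torque = 289 * 0.1 * sin(33)
Torque = 15.74 N*m


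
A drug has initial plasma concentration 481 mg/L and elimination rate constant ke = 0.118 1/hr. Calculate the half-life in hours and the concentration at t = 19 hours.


t_half = ln(2) / ke = 0.693147 / 0.118 = 5.874 hr
C(t) = C0 * exp(-ke*t) = 481 * exp(-0.118*19)
C(19) = 51.1 mg/L


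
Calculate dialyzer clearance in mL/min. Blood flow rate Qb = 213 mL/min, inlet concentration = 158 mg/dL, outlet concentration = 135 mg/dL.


K = Qb * (Cb_in - Cb_out) / Cb_in
K = 213 * (158 - 135) / 158
K = 31.01 mL/min


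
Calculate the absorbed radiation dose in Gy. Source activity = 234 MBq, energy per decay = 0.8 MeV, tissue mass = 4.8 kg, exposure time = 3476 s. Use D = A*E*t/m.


A = 234 MBq = 2.3400e+08 Bq
E = 0.8 MeV = 1.2816e-13 J
D = A*E*t/m = 2.3400e+08*1.2816e-13*3476/4.8
D = 0.02172 Gy


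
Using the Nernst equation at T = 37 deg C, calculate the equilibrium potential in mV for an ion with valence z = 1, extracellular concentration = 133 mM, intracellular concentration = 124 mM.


E = (RT/(zF)) * ln(C_out/C_in)
T = 37 + 273.15 = 310.15 K
E = (8.314 * 310.15 / (1 * 96485)) * ln(133/124)
E = 1.873 mV


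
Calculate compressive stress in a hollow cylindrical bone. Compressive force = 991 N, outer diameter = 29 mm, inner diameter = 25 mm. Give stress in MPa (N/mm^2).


A = pi*(r_o^2 - r_i^2)
r_o = 14.5 mm, r_i = 12.5 mm
A = 169.646 mm^2
sigma = F/A = 991 / 169.646
sigma = 5.842 MPa


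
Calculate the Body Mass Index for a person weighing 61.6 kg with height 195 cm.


BMI = weight / height^2
height = 195 cm = 1.95 m
BMI = 61.6 / 1.95^2
BMI = 16.2 kg/m^2


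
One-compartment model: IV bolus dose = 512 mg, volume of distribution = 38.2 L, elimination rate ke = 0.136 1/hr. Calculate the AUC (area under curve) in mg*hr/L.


C0 = Dose/Vd = 512/38.2 = 13.4031 mg/L
AUC = C0/ke = 13.4031/0.136
AUC = 98.55 mg*hr/L


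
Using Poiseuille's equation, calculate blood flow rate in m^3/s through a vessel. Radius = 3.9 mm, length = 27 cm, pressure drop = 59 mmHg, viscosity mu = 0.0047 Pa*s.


Q = pi*r^4*dP / (8*mu*L)
r = 0.0039 m, L = 0.27 m
dP = 59 mmHg = 7865.998 Pa
Q = 5.6313e-04 m^3/s


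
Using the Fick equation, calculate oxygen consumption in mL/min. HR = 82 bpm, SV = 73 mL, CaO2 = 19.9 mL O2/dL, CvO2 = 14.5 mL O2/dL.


CO = HR*SV = 82*73/1000 = 5.986 L/min
a-v O2 diff = 19.9 - 14.5 = 5.4 mL/dL
VO2 = CO * (CaO2-CvO2) * 10 dL/L
VO2 = 5.986 * 5.4 * 10
VO2 = 323.2 mL/min


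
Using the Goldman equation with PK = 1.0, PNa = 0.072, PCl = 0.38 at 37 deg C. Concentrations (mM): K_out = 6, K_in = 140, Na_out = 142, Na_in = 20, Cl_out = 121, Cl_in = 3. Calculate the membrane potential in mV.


Vm = (RT/F)*ln((PK*Ko + PNa*Nao + PCl*Cli)/(PK*Ki + PNa*Nai + PCl*Clo))
Numer = 17.364, Denom = 187.42
Vm = -63.58 mV


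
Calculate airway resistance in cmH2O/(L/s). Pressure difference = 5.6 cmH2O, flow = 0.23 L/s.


R = dP / flow
R = 5.6 / 0.23
R = 24.35 cmH2O/(L/s)


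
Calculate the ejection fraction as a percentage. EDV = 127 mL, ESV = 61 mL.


SV = EDV - ESV = 127 - 61 = 66 mL
EF = SV/EDV * 100 = 66/127 * 100
EF = 51.97%


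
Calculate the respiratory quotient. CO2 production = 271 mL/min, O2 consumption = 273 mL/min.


RQ = VCO2 / VO2
RQ = 271 / 273
RQ = 0.9927


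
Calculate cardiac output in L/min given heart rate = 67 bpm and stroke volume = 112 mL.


CO = HR * SV
CO = 67 * 112 / 1000
CO = 7.504 L/min


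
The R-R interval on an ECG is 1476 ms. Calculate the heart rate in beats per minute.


HR = 60 / RR_interval(s)
RR = 1476 ms = 1.476 s
HR = 60 / 1.476 = 40.65 bpm


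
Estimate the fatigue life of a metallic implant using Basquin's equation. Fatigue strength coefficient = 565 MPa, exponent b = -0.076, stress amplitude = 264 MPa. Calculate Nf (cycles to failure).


sigma_a = sigma_f' * (2Nf)^b
2Nf = (sigma_a/sigma_f')^(1/b)
2Nf = (264/565)^(1/-0.076)
2Nf = 22282.003
Nf = 1.114e+04


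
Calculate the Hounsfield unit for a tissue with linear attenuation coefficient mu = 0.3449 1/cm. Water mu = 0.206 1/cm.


HU = ((mu_tissue - mu_water) / mu_water) * 1000
HU = ((0.3449 - 0.206) / 0.206) * 1000
HU = 674.3


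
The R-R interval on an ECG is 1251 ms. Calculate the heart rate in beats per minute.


HR = 60 / RR_interval(s)
RR = 1251 ms = 1.251 s
HR = 60 / 1.251 = 47.96 bpm


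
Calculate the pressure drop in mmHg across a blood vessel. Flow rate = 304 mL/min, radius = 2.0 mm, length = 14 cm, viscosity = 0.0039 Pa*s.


dP = 8*mu*L*Q / (pi*r^4)
Q = 304 mL/min = 5.06667e-06 m^3/s
dP = 440.287 Pa = 440.287 / 133.322 mmHg = 3.302 mmHg


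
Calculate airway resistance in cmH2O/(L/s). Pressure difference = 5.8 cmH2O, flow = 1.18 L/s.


R = dP / flow
R = 5.8 / 1.18
R = 4.915 cmH2O/(L/s)


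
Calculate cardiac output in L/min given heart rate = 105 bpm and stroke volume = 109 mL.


CO = HR * SV
CO = 105 * 109 / 1000
CO = 11.45 L/min


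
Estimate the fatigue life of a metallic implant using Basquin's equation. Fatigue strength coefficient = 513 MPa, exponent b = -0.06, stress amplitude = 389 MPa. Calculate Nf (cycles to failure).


sigma_a = sigma_f' * (2Nf)^b
2Nf = (sigma_a/sigma_f')^(1/b)
2Nf = (389/513)^(1/-0.06)
2Nf = 100.64589
Nf = 50.32


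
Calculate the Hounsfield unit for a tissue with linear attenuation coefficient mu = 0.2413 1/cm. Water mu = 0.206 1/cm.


HU = ((mu_tissue - mu_water) / mu_water) * 1000
HU = ((0.2413 - 0.206) / 0.206) * 1000
HU = 171.4


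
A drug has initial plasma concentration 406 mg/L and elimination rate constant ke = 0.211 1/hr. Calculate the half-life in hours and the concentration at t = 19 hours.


t_half = ln(2) / ke = 0.693147 / 0.211 = 3.285 hr
C(t) = C0 * exp(-ke*t) = 406 * exp(-0.211*19)
C(19) = 7.37 mg/L


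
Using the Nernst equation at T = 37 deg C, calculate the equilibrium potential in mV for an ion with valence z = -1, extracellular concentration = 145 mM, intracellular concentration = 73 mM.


E = (RT/(zF)) * ln(C_out/C_in)
T = 37 + 273.15 = 310.15 K
E = (8.314 * 310.15 / (-1 * 96485)) * ln(145/73)
E = -18.34 mV


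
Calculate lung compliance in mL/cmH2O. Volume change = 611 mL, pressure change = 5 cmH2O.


C = dV / dP
C = 611 / 5
C = 122.2 mL/cmH2O


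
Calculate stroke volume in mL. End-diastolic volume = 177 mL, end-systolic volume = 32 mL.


SV = EDV - ESV
SV = 177 - 32
SV = 145 mL


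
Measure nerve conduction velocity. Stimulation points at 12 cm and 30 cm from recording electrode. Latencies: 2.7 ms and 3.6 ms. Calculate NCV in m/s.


Distance = (30 - 12) / 100 = 0.18 m
dt = (3.6 - 2.7) / 1000 = 9.0000e-04 s
NCV = dist / dt = 200 m/s


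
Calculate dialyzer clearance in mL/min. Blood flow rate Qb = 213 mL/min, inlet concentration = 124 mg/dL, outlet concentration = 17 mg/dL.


K = Qb * (Cb_in - Cb_out) / Cb_in
K = 213 * (124 - 17) / 124
K = 183.8 mL/min


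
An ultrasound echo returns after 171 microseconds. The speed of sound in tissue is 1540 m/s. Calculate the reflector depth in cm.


depth = c * t / 2
t = 171 us = 1.7100e-04 s
depth = 1540 * 1.7100e-04 / 2
depth = 0.13167 m = 13.167 cm


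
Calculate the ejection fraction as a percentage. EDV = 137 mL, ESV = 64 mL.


SV = EDV - ESV = 137 - 64 = 73 mL
EF = SV/EDV * 100 = 73/137 * 100
EF = 53.28%


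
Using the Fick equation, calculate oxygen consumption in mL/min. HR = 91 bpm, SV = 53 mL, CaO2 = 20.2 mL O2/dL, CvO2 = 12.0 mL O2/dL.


CO = HR*SV = 91*53/1000 = 4.823 L/min
a-v O2 diff = 20.2 - 12.0 = 8.2 mL/dL
VO2 = CO * (CaO2-CvO2) * 10 dL/L
VO2 = 4.823 * 8.2 * 10
VO2 = 395.5 mL/min


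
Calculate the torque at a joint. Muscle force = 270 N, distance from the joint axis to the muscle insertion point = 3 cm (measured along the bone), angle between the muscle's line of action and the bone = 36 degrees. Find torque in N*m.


Torque = F * d * sin(theta)   (moment arm = d*sin(theta))
d = 3 cm = 0.03 m
Torque = 270 * 0.03 * sin(36)
Torque = 4.761 N*m


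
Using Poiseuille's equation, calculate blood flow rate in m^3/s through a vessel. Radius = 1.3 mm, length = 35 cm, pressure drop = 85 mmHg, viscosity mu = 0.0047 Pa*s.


Q = pi*r^4*dP / (8*mu*L)
r = 0.0013 m, L = 0.35 m
dP = 85 mmHg = 11332.37 Pa
Q = 7.7266e-06 m^3/s


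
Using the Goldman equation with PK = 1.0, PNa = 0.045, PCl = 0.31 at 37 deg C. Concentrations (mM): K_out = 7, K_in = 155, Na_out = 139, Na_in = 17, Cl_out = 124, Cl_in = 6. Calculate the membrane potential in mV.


Vm = (RT/F)*ln((PK*Ko + PNa*Nao + PCl*Cli)/(PK*Ki + PNa*Nai + PCl*Clo))
Numer = 15.115, Denom = 194.205
Vm = -68.24 mV


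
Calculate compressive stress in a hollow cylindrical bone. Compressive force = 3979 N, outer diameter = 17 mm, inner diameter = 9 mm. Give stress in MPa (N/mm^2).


A = pi*(r_o^2 - r_i^2)
r_o = 8.5 mm, r_i = 4.5 mm
A = 163.363 mm^2
sigma = F/A = 3979 / 163.363
sigma = 24.36 MPa


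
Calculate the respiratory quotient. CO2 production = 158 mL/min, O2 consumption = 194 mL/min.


RQ = VCO2 / VO2
RQ = 158 / 194
RQ = 0.8144


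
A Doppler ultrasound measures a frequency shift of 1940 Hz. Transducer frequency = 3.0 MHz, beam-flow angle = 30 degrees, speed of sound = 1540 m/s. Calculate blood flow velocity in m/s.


v = fd * c / (2 * f0 * cos(theta))
v = 1940 * 1540 / (2 * 3.0000e+06 * cos(30))
v = 0.575 m/s


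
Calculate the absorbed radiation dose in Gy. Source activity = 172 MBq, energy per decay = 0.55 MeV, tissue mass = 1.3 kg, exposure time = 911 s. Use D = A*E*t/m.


A = 172 MBq = 1.7200e+08 Bq
E = 0.55 MeV = 8.811e-14 J
D = A*E*t/m = 1.7200e+08*8.811e-14*911/1.3
D = 0.01062 Gy


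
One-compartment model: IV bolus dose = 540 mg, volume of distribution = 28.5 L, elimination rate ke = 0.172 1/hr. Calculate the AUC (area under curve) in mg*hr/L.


C0 = Dose/Vd = 540/28.5 = 18.9474 mg/L
AUC = C0/ke = 18.9474/0.172
AUC = 110.2 mg*hr/L


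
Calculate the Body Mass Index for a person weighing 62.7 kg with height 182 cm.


BMI = weight / height^2
height = 182 cm = 1.82 m
BMI = 62.7 / 1.82^2
BMI = 18.93 kg/m^2


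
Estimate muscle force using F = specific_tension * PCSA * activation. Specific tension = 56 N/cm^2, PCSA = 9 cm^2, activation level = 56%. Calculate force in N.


F = sigma * PCSA * activation
F = 56 * 9 * 0.56
F = 282.2 N


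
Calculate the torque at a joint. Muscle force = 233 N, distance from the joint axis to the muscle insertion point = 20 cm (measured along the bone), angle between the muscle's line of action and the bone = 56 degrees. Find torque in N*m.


Torque = F * d * sin(theta)   (moment arm = d*sin(theta))
d = 20 cm = 0.2 m
Torque = 233 * 0.2 * sin(56)
Torque = 38.63 N*m


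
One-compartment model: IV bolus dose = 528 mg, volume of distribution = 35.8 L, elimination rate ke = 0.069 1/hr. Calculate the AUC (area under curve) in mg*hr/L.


C0 = Dose/Vd = 528/35.8 = 14.7486 mg/L
AUC = C0/ke = 14.7486/0.069
AUC = 213.7 mg*hr/L


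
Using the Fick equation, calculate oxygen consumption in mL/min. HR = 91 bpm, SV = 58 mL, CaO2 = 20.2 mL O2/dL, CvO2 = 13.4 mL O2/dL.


CO = HR*SV = 91*58/1000 = 5.278 L/min
a-v O2 diff = 20.2 - 13.4 = 6.8 mL/dL
VO2 = CO * (CaO2-CvO2) * 10 dL/L
VO2 = 5.278 * 6.8 * 10
VO2 = 358.9 mL/min


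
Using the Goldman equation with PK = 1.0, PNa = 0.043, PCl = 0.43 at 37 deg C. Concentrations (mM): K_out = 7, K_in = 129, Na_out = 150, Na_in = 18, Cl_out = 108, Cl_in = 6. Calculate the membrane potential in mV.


Vm = (RT/F)*ln((PK*Ko + PNa*Nao + PCl*Cli)/(PK*Ki + PNa*Nai + PCl*Clo))
Numer = 16.03, Denom = 176.214
Vm = -64.07 mV


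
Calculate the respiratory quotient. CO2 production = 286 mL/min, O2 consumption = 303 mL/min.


RQ = VCO2 / VO2
RQ = 286 / 303
RQ = 0.9439


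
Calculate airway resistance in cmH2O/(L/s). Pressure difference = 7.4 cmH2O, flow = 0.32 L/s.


R = dP / flow
R = 7.4 / 0.32
R = 23.12 cmH2O/(L/s)


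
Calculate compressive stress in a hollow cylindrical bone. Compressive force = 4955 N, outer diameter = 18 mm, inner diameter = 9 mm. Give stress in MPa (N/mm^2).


A = pi*(r_o^2 - r_i^2)
r_o = 9 mm, r_i = 4.5 mm
A = 190.852 mm^2
sigma = F/A = 4955 / 190.852
sigma = 25.96 MPa


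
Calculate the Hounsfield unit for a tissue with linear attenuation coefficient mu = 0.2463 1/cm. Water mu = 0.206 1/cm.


HU = ((mu_tissue - mu_water) / mu_water) * 1000
HU = ((0.2463 - 0.206) / 0.206) * 1000
HU = 195.6


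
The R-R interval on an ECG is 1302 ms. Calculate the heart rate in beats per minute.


HR = 60 / RR_interval(s)
RR = 1302 ms = 1.302 s
HR = 60 / 1.302 = 46.08 bpm


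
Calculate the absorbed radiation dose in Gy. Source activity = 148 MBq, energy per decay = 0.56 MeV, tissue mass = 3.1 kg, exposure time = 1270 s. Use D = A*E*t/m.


A = 148 MBq = 1.4800e+08 Bq
E = 0.56 MeV = 8.9712e-14 J
D = A*E*t/m = 1.4800e+08*8.9712e-14*1270/3.1
D = 0.005439 Gy


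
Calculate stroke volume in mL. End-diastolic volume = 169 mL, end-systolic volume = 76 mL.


SV = EDV - ESV
SV = 169 - 76
SV = 93 mL


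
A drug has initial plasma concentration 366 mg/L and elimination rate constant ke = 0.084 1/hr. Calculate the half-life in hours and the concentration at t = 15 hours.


t_half = ln(2) / ke = 0.693147 / 0.084 = 8.252 hr
C(t) = C0 * exp(-ke*t) = 366 * exp(-0.084*15)
C(15) = 103.8 mg/L


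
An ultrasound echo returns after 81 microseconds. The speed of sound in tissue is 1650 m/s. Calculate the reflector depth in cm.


depth = c * t / 2
t = 81 us = 8.1000e-05 s
depth = 1650 * 8.1000e-05 / 2
depth = 0.066825 m = 6.6825 cm


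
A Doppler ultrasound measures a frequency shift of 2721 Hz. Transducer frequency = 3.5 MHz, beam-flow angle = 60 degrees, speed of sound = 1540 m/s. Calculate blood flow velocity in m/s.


v = fd * c / (2 * f0 * cos(theta))
v = 2721 * 1540 / (2 * 3.5000e+06 * cos(60))
v = 1.197 m/s


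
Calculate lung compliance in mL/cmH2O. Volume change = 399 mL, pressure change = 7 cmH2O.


C = dV / dP
C = 399 / 7
C = 57 mL/cmH2O


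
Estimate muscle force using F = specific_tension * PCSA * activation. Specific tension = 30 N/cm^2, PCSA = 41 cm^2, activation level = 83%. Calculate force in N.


F = sigma * PCSA * activation
F = 30 * 41 * 0.83
F = 1021 N


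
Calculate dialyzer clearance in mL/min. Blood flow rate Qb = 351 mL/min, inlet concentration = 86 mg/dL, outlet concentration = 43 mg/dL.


K = Qb * (Cb_in - Cb_out) / Cb_in
K = 351 * (86 - 43) / 86
K = 175.5 mL/min


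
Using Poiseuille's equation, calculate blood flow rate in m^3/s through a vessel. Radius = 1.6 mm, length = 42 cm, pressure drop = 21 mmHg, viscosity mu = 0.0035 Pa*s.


Q = pi*r^4*dP / (8*mu*L)
r = 0.0016 m, L = 0.42 m
dP = 21 mmHg = 2799.762 Pa
Q = 4.9017e-06 m^3/s


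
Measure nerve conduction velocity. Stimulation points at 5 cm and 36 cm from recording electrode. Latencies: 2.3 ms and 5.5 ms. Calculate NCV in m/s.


Distance = (36 - 5) / 100 = 0.31 m
dt = (5.5 - 2.3) / 1000 = 0.0032 s
NCV = dist / dt = 96.88 m/s


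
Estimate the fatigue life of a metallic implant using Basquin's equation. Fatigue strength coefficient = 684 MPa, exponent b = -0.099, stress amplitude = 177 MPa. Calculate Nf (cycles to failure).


sigma_a = sigma_f' * (2Nf)^b
2Nf = (sigma_a/sigma_f')^(1/b)
2Nf = (177/684)^(1/-0.099)
2Nf = 851392.17
Nf = 4.257e+05


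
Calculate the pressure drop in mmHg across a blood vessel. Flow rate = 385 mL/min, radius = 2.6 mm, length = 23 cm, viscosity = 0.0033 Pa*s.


dP = 8*mu*L*Q / (pi*r^4)
Q = 385 mL/min = 6.41667e-06 m^3/s
dP = 271.393 Pa = 271.393 / 133.322 mmHg = 2.036 mmHg


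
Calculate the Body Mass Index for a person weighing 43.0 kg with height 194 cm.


BMI = weight / height^2
height = 194 cm = 1.94 m
BMI = 43.0 / 1.94^2
BMI = 11.43 kg/m^2


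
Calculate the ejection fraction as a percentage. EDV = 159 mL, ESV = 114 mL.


SV = EDV - ESV = 159 - 114 = 45 mL
EF = SV/EDV * 100 = 45/159 * 100
EF = 28.3%


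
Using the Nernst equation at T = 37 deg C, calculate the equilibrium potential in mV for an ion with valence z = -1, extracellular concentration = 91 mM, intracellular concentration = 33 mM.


E = (RT/(zF)) * ln(C_out/C_in)
T = 37 + 273.15 = 310.15 K
E = (8.314 * 310.15 / (-1 * 96485)) * ln(91/33)
E = -27.11 mV


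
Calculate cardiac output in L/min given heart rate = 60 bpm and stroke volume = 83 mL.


CO = HR * SV
CO = 60 * 83 / 1000
CO = 4.98 L/min


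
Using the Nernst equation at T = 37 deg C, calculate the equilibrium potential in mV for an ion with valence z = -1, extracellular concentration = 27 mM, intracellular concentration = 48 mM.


E = (RT/(zF)) * ln(C_out/C_in)
T = 37 + 273.15 = 310.15 K
E = (8.314 * 310.15 / (-1 * 96485)) * ln(27/48)
E = 15.38 mV


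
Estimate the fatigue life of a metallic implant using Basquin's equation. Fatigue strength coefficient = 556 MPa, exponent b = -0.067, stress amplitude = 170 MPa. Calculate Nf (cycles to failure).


sigma_a = sigma_f' * (2Nf)^b
2Nf = (sigma_a/sigma_f')^(1/b)
2Nf = (170/556)^(1/-0.067)
2Nf = 47971482
Nf = 2.3986e+07


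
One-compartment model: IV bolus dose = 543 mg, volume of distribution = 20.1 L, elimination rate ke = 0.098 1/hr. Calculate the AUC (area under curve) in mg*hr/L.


C0 = Dose/Vd = 543/20.1 = 27.0149 mg/L
AUC = C0/ke = 27.0149/0.098
AUC = 275.7 mg*hr/L


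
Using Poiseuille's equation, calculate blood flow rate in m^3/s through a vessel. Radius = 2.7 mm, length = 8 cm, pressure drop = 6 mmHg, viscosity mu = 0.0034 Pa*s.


Q = pi*r^4*dP / (8*mu*L)
r = 0.0027 m, L = 0.08 m
dP = 6 mmHg = 799.932 Pa
Q = 6.1376e-05 m^3/s


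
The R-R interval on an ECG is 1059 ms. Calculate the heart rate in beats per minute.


HR = 60 / RR_interval(s)
RR = 1059 ms = 1.059 s
HR = 60 / 1.059 = 56.66 bpm


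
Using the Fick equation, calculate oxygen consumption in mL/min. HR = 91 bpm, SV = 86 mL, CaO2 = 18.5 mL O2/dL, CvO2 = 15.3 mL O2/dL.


CO = HR*SV = 91*86/1000 = 7.826 L/min
a-v O2 diff = 18.5 - 15.3 = 3.2 mL/dL
VO2 = CO * (CaO2-CvO2) * 10 dL/L
VO2 = 7.826 * 3.2 * 10
VO2 = 250.4 mL/min


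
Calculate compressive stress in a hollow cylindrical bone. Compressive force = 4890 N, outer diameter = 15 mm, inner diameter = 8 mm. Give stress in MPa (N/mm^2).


A = pi*(r_o^2 - r_i^2)
r_o = 7.5 mm, r_i = 4 mm
A = 126.449 mm^2
sigma = F/A = 4890 / 126.449
sigma = 38.67 MPa


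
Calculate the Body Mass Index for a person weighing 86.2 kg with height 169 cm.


BMI = weight / height^2
height = 169 cm = 1.69 m
BMI = 86.2 / 1.69^2
BMI = 30.18 kg/m^2


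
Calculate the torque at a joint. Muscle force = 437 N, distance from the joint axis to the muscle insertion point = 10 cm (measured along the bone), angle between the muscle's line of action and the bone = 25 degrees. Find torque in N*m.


Torque = F * d * sin(theta)   (moment arm = d*sin(theta))
d = 10 cm = 0.1 m
Torque = 437 * 0.1 * sin(25)
Torque = 18.47 N*m


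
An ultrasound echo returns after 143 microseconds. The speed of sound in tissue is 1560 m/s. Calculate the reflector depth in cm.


depth = c * t / 2
t = 143 us = 1.4300e-04 s
depth = 1560 * 1.4300e-04 / 2
depth = 0.11154 m = 11.154 cm


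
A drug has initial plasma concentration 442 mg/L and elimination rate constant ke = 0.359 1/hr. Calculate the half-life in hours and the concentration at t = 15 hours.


t_half = ln(2) / ke = 0.693147 / 0.359 = 1.931 hr
C(t) = C0 * exp(-ke*t) = 442 * exp(-0.359*15)
C(15) = 2.026 mg/L


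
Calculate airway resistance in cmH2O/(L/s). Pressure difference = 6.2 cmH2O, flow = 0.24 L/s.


R = dP / flow
R = 6.2 / 0.24
R = 25.83 cmH2O/(L/s)


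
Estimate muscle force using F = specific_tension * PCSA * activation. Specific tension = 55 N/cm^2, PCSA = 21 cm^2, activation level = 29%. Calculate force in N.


F = sigma * PCSA * activation
F = 55 * 21 * 0.29
F = 334.9 N


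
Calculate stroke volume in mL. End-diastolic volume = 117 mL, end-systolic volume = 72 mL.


SV = EDV - ESV
SV = 117 - 72
SV = 45 mL


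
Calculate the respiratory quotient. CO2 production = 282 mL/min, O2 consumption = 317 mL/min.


RQ = VCO2 / VO2
RQ = 282 / 317
RQ = 0.8896


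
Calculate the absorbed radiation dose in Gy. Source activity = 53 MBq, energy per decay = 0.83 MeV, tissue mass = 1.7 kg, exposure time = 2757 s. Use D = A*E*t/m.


A = 53 MBq = 5.3000e+07 Bq
E = 0.83 MeV = 1.32966e-13 J
D = A*E*t/m = 5.3000e+07*1.32966e-13*2757/1.7
D = 0.01143 Gy


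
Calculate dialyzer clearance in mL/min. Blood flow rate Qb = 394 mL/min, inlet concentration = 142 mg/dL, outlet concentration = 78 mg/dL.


K = Qb * (Cb_in - Cb_out) / Cb_in
K = 394 * (142 - 78) / 142
K = 177.6 mL/min


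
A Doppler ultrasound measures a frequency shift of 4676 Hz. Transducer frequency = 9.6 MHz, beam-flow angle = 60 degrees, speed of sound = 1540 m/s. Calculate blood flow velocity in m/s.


v = fd * c / (2 * f0 * cos(theta))
v = 4676 * 1540 / (2 * 9.6000e+06 * cos(60))
v = 0.7501 m/s


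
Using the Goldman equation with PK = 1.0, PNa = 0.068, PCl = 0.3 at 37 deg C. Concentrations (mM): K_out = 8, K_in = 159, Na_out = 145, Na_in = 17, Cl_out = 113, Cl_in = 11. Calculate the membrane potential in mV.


Vm = (RT/F)*ln((PK*Ko + PNa*Nao + PCl*Cli)/(PK*Ki + PNa*Nai + PCl*Clo))
Numer = 21.16, Denom = 194.056
Vm = -59.22 mV


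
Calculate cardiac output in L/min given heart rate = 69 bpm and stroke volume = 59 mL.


CO = HR * SV
CO = 69 * 59 / 1000
CO = 4.071 L/min


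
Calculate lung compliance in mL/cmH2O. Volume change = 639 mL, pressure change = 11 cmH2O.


C = dV / dP
C = 639 / 11
C = 58.09 mL/cmH2O


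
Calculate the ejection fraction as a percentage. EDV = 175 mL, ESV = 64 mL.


SV = EDV - ESV = 175 - 64 = 111 mL
EF = SV/EDV * 100 = 111/175 * 100
EF = 63.43%


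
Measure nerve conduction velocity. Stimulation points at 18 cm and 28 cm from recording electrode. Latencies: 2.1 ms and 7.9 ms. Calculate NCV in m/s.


Distance = (28 - 18) / 100 = 0.1 m
dt = (7.9 - 2.1) / 1000 = 0.0058 s
NCV = dist / dt = 17.24 m/s


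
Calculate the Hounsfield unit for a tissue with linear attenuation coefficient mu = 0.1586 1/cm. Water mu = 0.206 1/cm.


HU = ((mu_tissue - mu_water) / mu_water) * 1000
HU = ((0.1586 - 0.206) / 0.206) * 1000
HU = -230.1


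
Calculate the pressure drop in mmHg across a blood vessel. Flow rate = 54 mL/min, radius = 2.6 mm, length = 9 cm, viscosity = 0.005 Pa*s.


dP = 8*mu*L*Q / (pi*r^4)
Q = 54 mL/min = 9e-07 m^3/s
dP = 22.5685 Pa = 22.5685 / 133.322 mmHg = 0.1693 mmHg


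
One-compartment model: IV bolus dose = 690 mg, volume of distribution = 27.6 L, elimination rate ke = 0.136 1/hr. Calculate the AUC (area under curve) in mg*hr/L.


C0 = Dose/Vd = 690/27.6 = 25 mg/L
AUC = C0/ke = 25/0.136
AUC = 183.8 mg*hr/L


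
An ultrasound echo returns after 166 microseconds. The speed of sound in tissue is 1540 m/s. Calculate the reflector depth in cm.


depth = c * t / 2
t = 166 us = 1.6600e-04 s
depth = 1540 * 1.6600e-04 / 2
depth = 0.12782 m = 12.782 cm


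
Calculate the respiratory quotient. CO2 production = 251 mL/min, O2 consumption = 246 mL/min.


RQ = VCO2 / VO2
RQ = 251 / 246
RQ = 1.02


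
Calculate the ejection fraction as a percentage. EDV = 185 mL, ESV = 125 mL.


SV = EDV - ESV = 185 - 125 = 60 mL
EF = SV/EDV * 100 = 60/185 * 100
EF = 32.43%


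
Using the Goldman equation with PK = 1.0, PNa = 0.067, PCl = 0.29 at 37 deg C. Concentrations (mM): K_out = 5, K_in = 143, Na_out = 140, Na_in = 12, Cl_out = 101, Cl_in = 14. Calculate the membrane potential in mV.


Vm = (RT/F)*ln((PK*Ko + PNa*Nao + PCl*Cli)/(PK*Ki + PNa*Nai + PCl*Clo))
Numer = 18.44, Denom = 173.094
Vm = -59.85 mV


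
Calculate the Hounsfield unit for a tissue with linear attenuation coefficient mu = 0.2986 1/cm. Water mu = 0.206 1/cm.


HU = ((mu_tissue - mu_water) / mu_water) * 1000
HU = ((0.2986 - 0.206) / 0.206) * 1000
HU = 449.5


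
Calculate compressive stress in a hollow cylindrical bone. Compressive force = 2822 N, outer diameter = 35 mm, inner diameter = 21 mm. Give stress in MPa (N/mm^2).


A = pi*(r_o^2 - r_i^2)
r_o = 17.5 mm, r_i = 10.5 mm
A = 615.752 mm^2
sigma = F/A = 2822 / 615.752
sigma = 4.583 MPa


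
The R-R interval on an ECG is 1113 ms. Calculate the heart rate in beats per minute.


HR = 60 / RR_interval(s)
RR = 1113 ms = 1.113 s
HR = 60 / 1.113 = 53.91 bpm


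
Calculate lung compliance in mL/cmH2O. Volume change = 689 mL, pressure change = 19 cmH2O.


C = dV / dP
C = 689 / 19
C = 36.26 mL/cmH2O


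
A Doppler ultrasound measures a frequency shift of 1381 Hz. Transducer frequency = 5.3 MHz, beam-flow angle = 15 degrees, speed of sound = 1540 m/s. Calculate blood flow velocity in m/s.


v = fd * c / (2 * f0 * cos(theta))
v = 1381 * 1540 / (2 * 5.3000e+06 * cos(15))
v = 0.2077 m/s


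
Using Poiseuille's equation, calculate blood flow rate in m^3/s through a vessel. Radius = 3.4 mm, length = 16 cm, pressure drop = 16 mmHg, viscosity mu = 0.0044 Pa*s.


Q = pi*r^4*dP / (8*mu*L)
r = 0.0034 m, L = 0.16 m
dP = 16 mmHg = 2133.152 Pa
Q = 1.5901e-04 m^3/s


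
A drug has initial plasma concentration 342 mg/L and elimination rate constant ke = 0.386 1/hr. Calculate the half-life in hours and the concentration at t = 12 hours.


t_half = ln(2) / ke = 0.693147 / 0.386 = 1.796 hr
C(t) = C0 * exp(-ke*t) = 342 * exp(-0.386*12)
C(12) = 3.329 mg/L


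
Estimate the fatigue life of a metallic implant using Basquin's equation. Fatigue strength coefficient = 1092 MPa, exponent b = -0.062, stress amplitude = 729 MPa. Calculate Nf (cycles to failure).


sigma_a = sigma_f' * (2Nf)^b
2Nf = (sigma_a/sigma_f')^(1/b)
2Nf = (729/1092)^(1/-0.062)
2Nf = 676.96512
Nf = 338.5


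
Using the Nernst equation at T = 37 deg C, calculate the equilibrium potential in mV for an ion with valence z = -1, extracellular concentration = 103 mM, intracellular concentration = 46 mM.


E = (RT/(zF)) * ln(C_out/C_in)
T = 37 + 273.15 = 310.15 K
E = (8.314 * 310.15 / (-1 * 96485)) * ln(103/46)
E = -21.54 mV


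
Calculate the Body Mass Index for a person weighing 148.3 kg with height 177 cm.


BMI = weight / height^2
height = 177 cm = 1.77 m
BMI = 148.3 / 1.77^2
BMI = 47.34 kg/m^2


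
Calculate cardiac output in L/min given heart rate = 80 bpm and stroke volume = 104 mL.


CO = HR * SV
CO = 80 * 104 / 1000
CO = 8.32 L/min


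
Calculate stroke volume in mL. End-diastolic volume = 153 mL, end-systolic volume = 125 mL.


SV = EDV - ESV
SV = 153 - 125
SV = 28 mL


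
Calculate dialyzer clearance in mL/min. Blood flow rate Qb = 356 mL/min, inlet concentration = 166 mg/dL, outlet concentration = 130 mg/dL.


K = Qb * (Cb_in - Cb_out) / Cb_in
K = 356 * (166 - 130) / 166
K = 77.2 mL/min


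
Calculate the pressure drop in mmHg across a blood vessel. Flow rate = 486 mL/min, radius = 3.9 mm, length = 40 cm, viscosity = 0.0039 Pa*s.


dP = 8*mu*L*Q / (pi*r^4)
Q = 486 mL/min = 8.1e-06 m^3/s
dP = 139.089 Pa = 139.089 / 133.322 mmHg = 1.043 mmHg


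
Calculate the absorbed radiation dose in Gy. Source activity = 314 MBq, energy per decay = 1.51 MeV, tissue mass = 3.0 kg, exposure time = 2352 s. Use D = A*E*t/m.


A = 314 MBq = 3.1400e+08 Bq
E = 1.51 MeV = 2.41902e-13 J
D = A*E*t/m = 3.1400e+08*2.41902e-13*2352/3.0
D = 0.05955 Gy


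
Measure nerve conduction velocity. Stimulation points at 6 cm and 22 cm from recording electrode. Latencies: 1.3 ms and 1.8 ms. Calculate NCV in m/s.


Distance = (22 - 6) / 100 = 0.16 m
dt = (1.8 - 1.3) / 1000 = 5.0000e-04 s
NCV = dist / dt = 320 m/s


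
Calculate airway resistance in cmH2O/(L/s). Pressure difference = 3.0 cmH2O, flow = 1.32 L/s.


R = dP / flow
R = 3.0 / 1.32
R = 2.273 cmH2O/(L/s)


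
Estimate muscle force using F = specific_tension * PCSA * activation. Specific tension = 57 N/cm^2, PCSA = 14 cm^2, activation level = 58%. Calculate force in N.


F = sigma * PCSA * activation
F = 57 * 14 * 0.58
F = 462.8 N


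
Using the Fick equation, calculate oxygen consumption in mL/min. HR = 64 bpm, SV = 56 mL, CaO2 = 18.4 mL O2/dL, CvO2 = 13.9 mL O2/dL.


CO = HR*SV = 64*56/1000 = 3.584 L/min
a-v O2 diff = 18.4 - 13.9 = 4.5 mL/dL
VO2 = CO * (CaO2-CvO2) * 10 dL/L
VO2 = 3.584 * 4.5 * 10
VO2 = 161.3 mL/min


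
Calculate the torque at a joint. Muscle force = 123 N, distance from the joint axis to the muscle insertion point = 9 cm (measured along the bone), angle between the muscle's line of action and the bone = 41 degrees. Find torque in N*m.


Torque = F * d * sin(theta)   (moment arm = d*sin(theta))
d = 9 cm = 0.09 m
Torque = 123 * 0.09 * sin(41)
Torque = 7.263 N*m


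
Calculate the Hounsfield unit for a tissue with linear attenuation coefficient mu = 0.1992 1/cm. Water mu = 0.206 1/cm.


HU = ((mu_tissue - mu_water) / mu_water) * 1000
HU = ((0.1992 - 0.206) / 0.206) * 1000
HU = -33.01


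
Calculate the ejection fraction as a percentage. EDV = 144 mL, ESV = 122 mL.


SV = EDV - ESV = 144 - 122 = 22 mL
EF = SV/EDV * 100 = 22/144 * 100
EF = 15.28%


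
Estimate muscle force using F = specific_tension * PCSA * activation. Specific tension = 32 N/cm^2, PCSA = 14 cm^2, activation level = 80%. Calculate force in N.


F = sigma * PCSA * activation
F = 32 * 14 * 0.8
F = 358.4 N


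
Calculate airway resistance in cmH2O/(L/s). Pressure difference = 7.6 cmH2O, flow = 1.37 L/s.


R = dP / flow
R = 7.6 / 1.37
R = 5.547 cmH2O/(L/s)


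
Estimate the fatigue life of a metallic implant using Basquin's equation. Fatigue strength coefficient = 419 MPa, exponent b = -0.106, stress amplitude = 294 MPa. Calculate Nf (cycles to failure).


sigma_a = sigma_f' * (2Nf)^b
2Nf = (sigma_a/sigma_f')^(1/b)
2Nf = (294/419)^(1/-0.106)
2Nf = 28.286067
Nf = 14.14


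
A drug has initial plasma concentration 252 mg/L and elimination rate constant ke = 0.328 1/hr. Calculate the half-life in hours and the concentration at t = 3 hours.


t_half = ln(2) / ke = 0.693147 / 0.328 = 2.113 hr
C(t) = C0 * exp(-ke*t) = 252 * exp(-0.328*3)
C(3) = 94.2 mg/L


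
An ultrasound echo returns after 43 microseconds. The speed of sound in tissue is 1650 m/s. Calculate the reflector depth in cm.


depth = c * t / 2
t = 43 us = 4.3000e-05 s
depth = 1650 * 4.3000e-05 / 2
depth = 0.035475 m = 3.5475 cm


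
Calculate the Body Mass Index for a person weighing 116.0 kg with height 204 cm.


BMI = weight / height^2
height = 204 cm = 2.04 m
BMI = 116.0 / 2.04^2
BMI = 27.87 kg/m^2


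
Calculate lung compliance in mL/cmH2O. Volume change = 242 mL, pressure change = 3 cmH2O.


C = dV / dP
C = 242 / 3
C = 80.67 mL/cmH2O


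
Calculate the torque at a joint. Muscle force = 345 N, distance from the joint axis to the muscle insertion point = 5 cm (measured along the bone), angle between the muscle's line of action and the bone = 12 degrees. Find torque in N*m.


Torque = F * d * sin(theta)   (moment arm = d*sin(theta))
d = 5 cm = 0.05 m
Torque = 345 * 0.05 * sin(12)
Torque = 3.586 N*m


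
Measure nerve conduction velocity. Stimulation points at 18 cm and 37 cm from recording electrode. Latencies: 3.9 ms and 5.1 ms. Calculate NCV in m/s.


Distance = (37 - 18) / 100 = 0.19 m
dt = (5.1 - 3.9) / 1000 = 0.0012 s
NCV = dist / dt = 158.3 m/s


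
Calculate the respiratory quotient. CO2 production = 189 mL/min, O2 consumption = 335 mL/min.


RQ = VCO2 / VO2
RQ = 189 / 335
RQ = 0.5642


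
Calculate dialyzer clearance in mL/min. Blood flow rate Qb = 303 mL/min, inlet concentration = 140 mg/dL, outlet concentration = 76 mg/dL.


K = Qb * (Cb_in - Cb_out) / Cb_in
K = 303 * (140 - 76) / 140
K = 138.5 mL/min


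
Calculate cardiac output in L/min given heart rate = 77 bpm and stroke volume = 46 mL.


CO = HR * SV
CO = 77 * 46 / 1000
CO = 3.542 L/min


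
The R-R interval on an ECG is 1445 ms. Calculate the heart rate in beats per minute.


HR = 60 / RR_interval(s)
RR = 1445 ms = 1.445 s
HR = 60 / 1.445 = 41.52 bpm


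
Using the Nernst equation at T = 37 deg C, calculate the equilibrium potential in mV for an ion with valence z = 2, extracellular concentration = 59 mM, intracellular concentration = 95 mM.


E = (RT/(zF)) * ln(C_out/C_in)
T = 37 + 273.15 = 310.15 K
E = (8.314 * 310.15 / (2 * 96485)) * ln(59/95)
E = -6.365 mV


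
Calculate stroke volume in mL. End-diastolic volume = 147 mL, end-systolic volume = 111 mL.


SV = EDV - ESV
SV = 147 - 111
SV = 36 mL


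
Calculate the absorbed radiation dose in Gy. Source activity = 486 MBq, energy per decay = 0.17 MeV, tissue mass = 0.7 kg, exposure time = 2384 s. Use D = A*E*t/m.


A = 486 MBq = 4.8600e+08 Bq
E = 0.17 MeV = 2.7234e-14 J
D = A*E*t/m = 4.8600e+08*2.7234e-14*2384/0.7
D = 0.04508 Gy


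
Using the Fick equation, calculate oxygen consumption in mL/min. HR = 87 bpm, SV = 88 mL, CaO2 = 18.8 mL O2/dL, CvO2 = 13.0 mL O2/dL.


CO = HR*SV = 87*88/1000 = 7.656 L/min
a-v O2 diff = 18.8 - 13.0 = 5.8 mL/dL
VO2 = CO * (CaO2-CvO2) * 10 dL/L
VO2 = 7.656 * 5.8 * 10
VO2 = 444 mL/min


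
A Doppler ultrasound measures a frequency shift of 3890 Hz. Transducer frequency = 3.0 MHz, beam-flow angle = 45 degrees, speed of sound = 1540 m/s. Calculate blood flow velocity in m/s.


v = fd * c / (2 * f0 * cos(theta))
v = 3890 * 1540 / (2 * 3.0000e+06 * cos(45))
v = 1.412 m/s


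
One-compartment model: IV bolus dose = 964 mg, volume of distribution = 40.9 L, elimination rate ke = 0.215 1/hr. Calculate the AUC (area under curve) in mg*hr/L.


C0 = Dose/Vd = 964/40.9 = 23.5697 mg/L
AUC = C0/ke = 23.5697/0.215
AUC = 109.6 mg*hr/L


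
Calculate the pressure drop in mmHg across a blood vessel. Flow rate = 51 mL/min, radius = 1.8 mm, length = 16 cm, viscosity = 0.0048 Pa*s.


dP = 8*mu*L*Q / (pi*r^4)
Q = 51 mL/min = 8.5e-07 m^3/s
dP = 158.354 Pa = 158.354 / 133.322 mmHg = 1.188 mmHg


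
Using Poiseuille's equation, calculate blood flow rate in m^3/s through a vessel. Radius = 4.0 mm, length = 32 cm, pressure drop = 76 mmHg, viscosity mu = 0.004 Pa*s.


Q = pi*r^4*dP / (8*mu*L)
r = 0.004 m, L = 0.32 m
dP = 76 mmHg = 10132.472 Pa
Q = 7.9580e-04 m^3/s


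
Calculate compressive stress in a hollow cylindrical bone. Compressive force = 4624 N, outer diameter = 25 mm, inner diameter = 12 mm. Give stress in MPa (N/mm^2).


A = pi*(r_o^2 - r_i^2)
r_o = 12.5 mm, r_i = 6 mm
A = 377.777 mm^2
sigma = F/A = 4624 / 377.777
sigma = 12.24 MPa


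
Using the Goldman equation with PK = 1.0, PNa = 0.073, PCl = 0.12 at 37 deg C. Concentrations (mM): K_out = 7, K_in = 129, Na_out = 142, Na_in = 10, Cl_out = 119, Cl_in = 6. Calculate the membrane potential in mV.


Vm = (RT/F)*ln((PK*Ko + PNa*Nao + PCl*Cli)/(PK*Ki + PNa*Nai + PCl*Clo))
Numer = 18.086, Denom = 144.01
Vm = -55.45 mV


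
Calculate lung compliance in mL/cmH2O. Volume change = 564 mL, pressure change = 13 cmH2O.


C = dV / dP
C = 564 / 13
C = 43.38 mL/cmH2O


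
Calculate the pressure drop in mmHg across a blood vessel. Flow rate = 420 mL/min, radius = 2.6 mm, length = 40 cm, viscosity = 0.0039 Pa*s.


dP = 8*mu*L*Q / (pi*r^4)
Q = 420 mL/min = 7e-06 m^3/s
dP = 608.512 Pa = 608.512 / 133.322 mmHg = 4.564 mmHg


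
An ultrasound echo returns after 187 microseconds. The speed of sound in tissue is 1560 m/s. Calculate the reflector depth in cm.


depth = c * t / 2
t = 187 us = 1.8700e-04 s
depth = 1560 * 1.8700e-04 / 2
depth = 0.14586 m = 14.586 cm


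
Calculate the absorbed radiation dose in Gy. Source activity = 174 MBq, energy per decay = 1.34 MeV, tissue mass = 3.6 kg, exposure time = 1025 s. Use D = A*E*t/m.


A = 174 MBq = 1.7400e+08 Bq
E = 1.34 MeV = 2.14668e-13 J
D = A*E*t/m = 1.7400e+08*2.14668e-13*1025/3.6
D = 0.01064 Gy


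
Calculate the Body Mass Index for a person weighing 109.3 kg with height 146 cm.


BMI = weight / height^2
height = 146 cm = 1.46 m
BMI = 109.3 / 1.46^2
BMI = 51.28 kg/m^2


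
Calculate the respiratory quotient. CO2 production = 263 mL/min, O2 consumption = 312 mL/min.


RQ = VCO2 / VO2
RQ = 263 / 312
RQ = 0.8429


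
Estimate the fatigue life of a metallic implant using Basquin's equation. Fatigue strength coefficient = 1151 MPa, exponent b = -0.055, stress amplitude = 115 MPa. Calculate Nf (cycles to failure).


sigma_a = sigma_f' * (2Nf)^b
2Nf = (sigma_a/sigma_f')^(1/b)
2Nf = (115/1151)^(1/-0.055)
2Nf = 1.5441217e+18
Nf = 7.7206e+17


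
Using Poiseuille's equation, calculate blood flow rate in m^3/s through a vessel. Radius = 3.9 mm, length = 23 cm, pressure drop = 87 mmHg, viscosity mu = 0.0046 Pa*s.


Q = pi*r^4*dP / (8*mu*L)
r = 0.0039 m, L = 0.23 m
dP = 87 mmHg = 11599.014 Pa
Q = 9.9599e-04 m^3/s


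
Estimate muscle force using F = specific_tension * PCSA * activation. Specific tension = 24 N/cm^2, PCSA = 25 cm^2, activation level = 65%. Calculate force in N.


F = sigma * PCSA * activation
F = 24 * 25 * 0.65
F = 390 N


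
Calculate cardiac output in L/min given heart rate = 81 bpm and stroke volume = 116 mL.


CO = HR * SV
CO = 81 * 116 / 1000
CO = 9.396 L/min


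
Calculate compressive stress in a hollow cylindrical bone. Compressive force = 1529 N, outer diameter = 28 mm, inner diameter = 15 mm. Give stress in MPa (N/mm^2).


A = pi*(r_o^2 - r_i^2)
r_o = 14 mm, r_i = 7.5 mm
A = 439.038 mm^2
sigma = F/A = 1529 / 439.038
sigma = 3.483 MPa


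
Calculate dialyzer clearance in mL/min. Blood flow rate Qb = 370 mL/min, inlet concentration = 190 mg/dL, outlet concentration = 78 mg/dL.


K = Qb * (Cb_in - Cb_out) / Cb_in
K = 370 * (190 - 78) / 190
K = 218.1 mL/min


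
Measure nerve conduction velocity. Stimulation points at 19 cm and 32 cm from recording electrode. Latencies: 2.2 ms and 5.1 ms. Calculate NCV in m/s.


Distance = (32 - 19) / 100 = 0.13 m
dt = (5.1 - 2.2) / 1000 = 0.0029 s
NCV = dist / dt = 44.83 m/s


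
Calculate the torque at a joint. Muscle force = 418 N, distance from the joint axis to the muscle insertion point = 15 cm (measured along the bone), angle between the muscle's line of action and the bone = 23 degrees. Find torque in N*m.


Torque = F * d * sin(theta)   (moment arm = d*sin(theta))
d = 15 cm = 0.15 m
Torque = 418 * 0.15 * sin(23)
Torque = 24.5 N*m


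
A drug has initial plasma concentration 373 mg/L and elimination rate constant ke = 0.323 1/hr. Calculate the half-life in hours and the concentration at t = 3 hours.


t_half = ln(2) / ke = 0.693147 / 0.323 = 2.146 hr
C(t) = C0 * exp(-ke*t) = 373 * exp(-0.323*3)
C(3) = 141.5 mg/L
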